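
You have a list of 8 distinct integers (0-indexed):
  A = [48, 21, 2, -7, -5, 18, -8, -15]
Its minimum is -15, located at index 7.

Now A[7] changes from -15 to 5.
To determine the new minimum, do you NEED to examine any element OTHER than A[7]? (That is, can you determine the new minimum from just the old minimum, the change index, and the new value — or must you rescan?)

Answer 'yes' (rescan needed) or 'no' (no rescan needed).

Answer: yes

Derivation:
Old min = -15 at index 7
Change at index 7: -15 -> 5
Index 7 WAS the min and new value 5 > old min -15. Must rescan other elements to find the new min.
Needs rescan: yes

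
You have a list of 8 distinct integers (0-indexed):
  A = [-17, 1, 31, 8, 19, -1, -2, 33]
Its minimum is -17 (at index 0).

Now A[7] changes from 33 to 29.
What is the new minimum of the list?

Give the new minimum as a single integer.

Old min = -17 (at index 0)
Change: A[7] 33 -> 29
Changed element was NOT the old min.
  New min = min(old_min, new_val) = min(-17, 29) = -17

Answer: -17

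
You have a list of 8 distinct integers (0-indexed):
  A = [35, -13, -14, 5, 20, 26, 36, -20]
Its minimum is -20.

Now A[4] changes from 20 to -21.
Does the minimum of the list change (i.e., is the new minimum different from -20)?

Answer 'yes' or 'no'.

Old min = -20
Change: A[4] 20 -> -21
Changed element was NOT the min; min changes only if -21 < -20.
New min = -21; changed? yes

Answer: yes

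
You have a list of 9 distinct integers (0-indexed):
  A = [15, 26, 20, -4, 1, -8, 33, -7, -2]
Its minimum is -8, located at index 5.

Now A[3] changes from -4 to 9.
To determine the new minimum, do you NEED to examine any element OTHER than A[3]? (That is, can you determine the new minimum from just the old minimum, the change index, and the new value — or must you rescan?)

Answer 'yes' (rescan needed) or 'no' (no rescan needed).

Old min = -8 at index 5
Change at index 3: -4 -> 9
Index 3 was NOT the min. New min = min(-8, 9). No rescan of other elements needed.
Needs rescan: no

Answer: no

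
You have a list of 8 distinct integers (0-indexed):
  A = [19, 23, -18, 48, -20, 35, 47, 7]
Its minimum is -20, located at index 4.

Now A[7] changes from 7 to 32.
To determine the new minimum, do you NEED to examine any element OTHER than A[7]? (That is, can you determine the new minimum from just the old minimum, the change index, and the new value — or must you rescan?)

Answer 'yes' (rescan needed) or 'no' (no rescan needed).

Answer: no

Derivation:
Old min = -20 at index 4
Change at index 7: 7 -> 32
Index 7 was NOT the min. New min = min(-20, 32). No rescan of other elements needed.
Needs rescan: no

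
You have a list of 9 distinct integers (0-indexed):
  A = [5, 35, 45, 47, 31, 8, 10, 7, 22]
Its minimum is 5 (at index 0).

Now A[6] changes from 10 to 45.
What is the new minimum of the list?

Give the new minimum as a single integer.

Old min = 5 (at index 0)
Change: A[6] 10 -> 45
Changed element was NOT the old min.
  New min = min(old_min, new_val) = min(5, 45) = 5

Answer: 5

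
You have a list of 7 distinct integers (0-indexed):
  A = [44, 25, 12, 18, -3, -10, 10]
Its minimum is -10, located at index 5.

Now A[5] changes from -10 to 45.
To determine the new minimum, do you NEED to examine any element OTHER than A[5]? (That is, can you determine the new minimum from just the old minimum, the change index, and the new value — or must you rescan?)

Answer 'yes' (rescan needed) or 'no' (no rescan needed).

Old min = -10 at index 5
Change at index 5: -10 -> 45
Index 5 WAS the min and new value 45 > old min -10. Must rescan other elements to find the new min.
Needs rescan: yes

Answer: yes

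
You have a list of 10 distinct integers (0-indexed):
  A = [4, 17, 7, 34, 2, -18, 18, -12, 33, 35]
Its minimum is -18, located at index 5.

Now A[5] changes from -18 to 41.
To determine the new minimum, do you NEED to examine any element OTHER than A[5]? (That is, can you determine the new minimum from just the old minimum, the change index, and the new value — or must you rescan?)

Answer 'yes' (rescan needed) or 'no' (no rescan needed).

Old min = -18 at index 5
Change at index 5: -18 -> 41
Index 5 WAS the min and new value 41 > old min -18. Must rescan other elements to find the new min.
Needs rescan: yes

Answer: yes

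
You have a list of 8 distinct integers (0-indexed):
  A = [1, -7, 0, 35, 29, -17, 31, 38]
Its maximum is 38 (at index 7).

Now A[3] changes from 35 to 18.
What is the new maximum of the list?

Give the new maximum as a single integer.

Old max = 38 (at index 7)
Change: A[3] 35 -> 18
Changed element was NOT the old max.
  New max = max(old_max, new_val) = max(38, 18) = 38

Answer: 38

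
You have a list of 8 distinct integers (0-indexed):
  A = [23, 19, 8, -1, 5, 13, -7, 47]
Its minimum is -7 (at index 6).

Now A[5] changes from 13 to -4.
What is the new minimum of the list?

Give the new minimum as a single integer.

Old min = -7 (at index 6)
Change: A[5] 13 -> -4
Changed element was NOT the old min.
  New min = min(old_min, new_val) = min(-7, -4) = -7

Answer: -7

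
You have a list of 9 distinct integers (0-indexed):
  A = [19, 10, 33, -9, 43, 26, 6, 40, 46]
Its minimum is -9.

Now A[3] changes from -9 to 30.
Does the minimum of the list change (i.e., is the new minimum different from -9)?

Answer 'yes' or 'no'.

Answer: yes

Derivation:
Old min = -9
Change: A[3] -9 -> 30
Changed element was the min; new min must be rechecked.
New min = 6; changed? yes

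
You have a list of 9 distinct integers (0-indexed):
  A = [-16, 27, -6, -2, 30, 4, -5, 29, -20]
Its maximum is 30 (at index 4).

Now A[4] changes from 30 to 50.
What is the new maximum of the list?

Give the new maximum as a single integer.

Answer: 50

Derivation:
Old max = 30 (at index 4)
Change: A[4] 30 -> 50
Changed element WAS the max -> may need rescan.
  Max of remaining elements: 29
  New max = max(50, 29) = 50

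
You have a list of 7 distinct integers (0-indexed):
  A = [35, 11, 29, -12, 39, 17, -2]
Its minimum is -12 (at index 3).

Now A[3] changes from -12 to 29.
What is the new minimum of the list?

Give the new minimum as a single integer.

Old min = -12 (at index 3)
Change: A[3] -12 -> 29
Changed element WAS the min. Need to check: is 29 still <= all others?
  Min of remaining elements: -2
  New min = min(29, -2) = -2

Answer: -2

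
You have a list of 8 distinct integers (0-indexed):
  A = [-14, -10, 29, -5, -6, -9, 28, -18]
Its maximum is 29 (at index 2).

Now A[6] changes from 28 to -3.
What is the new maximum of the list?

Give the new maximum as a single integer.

Old max = 29 (at index 2)
Change: A[6] 28 -> -3
Changed element was NOT the old max.
  New max = max(old_max, new_val) = max(29, -3) = 29

Answer: 29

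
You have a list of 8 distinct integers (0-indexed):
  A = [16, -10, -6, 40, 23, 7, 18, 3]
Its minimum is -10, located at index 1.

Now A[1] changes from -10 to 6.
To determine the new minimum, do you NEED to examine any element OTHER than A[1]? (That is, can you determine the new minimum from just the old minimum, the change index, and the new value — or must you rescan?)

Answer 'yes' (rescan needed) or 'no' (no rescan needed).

Answer: yes

Derivation:
Old min = -10 at index 1
Change at index 1: -10 -> 6
Index 1 WAS the min and new value 6 > old min -10. Must rescan other elements to find the new min.
Needs rescan: yes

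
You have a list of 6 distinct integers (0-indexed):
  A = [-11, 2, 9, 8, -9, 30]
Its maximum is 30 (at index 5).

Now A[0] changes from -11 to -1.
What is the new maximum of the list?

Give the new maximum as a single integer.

Old max = 30 (at index 5)
Change: A[0] -11 -> -1
Changed element was NOT the old max.
  New max = max(old_max, new_val) = max(30, -1) = 30

Answer: 30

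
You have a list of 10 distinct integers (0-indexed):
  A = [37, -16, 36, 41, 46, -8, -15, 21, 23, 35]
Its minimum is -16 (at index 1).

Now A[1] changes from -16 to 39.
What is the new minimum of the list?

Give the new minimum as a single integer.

Answer: -15

Derivation:
Old min = -16 (at index 1)
Change: A[1] -16 -> 39
Changed element WAS the min. Need to check: is 39 still <= all others?
  Min of remaining elements: -15
  New min = min(39, -15) = -15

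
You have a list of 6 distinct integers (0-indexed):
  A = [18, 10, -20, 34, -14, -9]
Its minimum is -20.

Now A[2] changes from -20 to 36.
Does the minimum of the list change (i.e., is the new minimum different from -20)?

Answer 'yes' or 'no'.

Old min = -20
Change: A[2] -20 -> 36
Changed element was the min; new min must be rechecked.
New min = -14; changed? yes

Answer: yes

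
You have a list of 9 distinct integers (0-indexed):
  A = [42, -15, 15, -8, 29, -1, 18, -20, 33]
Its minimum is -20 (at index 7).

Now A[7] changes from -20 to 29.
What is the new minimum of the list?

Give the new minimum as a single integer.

Answer: -15

Derivation:
Old min = -20 (at index 7)
Change: A[7] -20 -> 29
Changed element WAS the min. Need to check: is 29 still <= all others?
  Min of remaining elements: -15
  New min = min(29, -15) = -15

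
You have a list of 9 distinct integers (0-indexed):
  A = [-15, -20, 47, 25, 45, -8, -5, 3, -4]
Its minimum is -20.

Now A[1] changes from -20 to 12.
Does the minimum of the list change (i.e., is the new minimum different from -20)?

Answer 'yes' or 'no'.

Answer: yes

Derivation:
Old min = -20
Change: A[1] -20 -> 12
Changed element was the min; new min must be rechecked.
New min = -15; changed? yes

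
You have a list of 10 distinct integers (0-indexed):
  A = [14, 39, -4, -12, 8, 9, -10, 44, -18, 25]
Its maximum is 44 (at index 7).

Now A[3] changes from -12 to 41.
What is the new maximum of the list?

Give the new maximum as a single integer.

Old max = 44 (at index 7)
Change: A[3] -12 -> 41
Changed element was NOT the old max.
  New max = max(old_max, new_val) = max(44, 41) = 44

Answer: 44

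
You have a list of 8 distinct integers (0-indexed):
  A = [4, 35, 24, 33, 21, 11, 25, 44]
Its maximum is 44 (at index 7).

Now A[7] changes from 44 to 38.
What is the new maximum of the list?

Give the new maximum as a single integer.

Old max = 44 (at index 7)
Change: A[7] 44 -> 38
Changed element WAS the max -> may need rescan.
  Max of remaining elements: 35
  New max = max(38, 35) = 38

Answer: 38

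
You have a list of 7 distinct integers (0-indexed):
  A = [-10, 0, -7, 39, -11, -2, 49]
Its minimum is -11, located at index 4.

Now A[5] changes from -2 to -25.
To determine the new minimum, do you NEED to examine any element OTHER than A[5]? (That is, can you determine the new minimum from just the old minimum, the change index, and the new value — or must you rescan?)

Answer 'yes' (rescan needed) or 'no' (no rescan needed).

Answer: no

Derivation:
Old min = -11 at index 4
Change at index 5: -2 -> -25
Index 5 was NOT the min. New min = min(-11, -25). No rescan of other elements needed.
Needs rescan: no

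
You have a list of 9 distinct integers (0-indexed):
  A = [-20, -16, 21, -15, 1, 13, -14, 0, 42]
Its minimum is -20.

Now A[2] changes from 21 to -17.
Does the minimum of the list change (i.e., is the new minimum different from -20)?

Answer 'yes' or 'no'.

Old min = -20
Change: A[2] 21 -> -17
Changed element was NOT the min; min changes only if -17 < -20.
New min = -20; changed? no

Answer: no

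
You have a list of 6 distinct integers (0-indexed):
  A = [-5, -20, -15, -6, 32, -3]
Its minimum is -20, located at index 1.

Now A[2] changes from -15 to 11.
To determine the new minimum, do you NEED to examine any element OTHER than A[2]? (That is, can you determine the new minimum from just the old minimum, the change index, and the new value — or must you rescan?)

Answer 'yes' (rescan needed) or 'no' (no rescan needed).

Answer: no

Derivation:
Old min = -20 at index 1
Change at index 2: -15 -> 11
Index 2 was NOT the min. New min = min(-20, 11). No rescan of other elements needed.
Needs rescan: no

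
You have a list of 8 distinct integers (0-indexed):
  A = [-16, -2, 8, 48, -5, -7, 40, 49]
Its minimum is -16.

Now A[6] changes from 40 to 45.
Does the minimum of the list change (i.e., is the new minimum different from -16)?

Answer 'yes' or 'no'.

Old min = -16
Change: A[6] 40 -> 45
Changed element was NOT the min; min changes only if 45 < -16.
New min = -16; changed? no

Answer: no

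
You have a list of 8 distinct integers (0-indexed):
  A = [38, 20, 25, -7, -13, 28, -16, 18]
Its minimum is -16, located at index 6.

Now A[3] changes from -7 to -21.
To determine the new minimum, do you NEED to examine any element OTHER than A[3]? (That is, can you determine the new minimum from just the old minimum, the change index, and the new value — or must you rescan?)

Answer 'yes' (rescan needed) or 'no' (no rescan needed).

Old min = -16 at index 6
Change at index 3: -7 -> -21
Index 3 was NOT the min. New min = min(-16, -21). No rescan of other elements needed.
Needs rescan: no

Answer: no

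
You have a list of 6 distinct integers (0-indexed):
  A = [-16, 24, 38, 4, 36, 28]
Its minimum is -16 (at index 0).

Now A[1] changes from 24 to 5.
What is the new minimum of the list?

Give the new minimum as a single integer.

Answer: -16

Derivation:
Old min = -16 (at index 0)
Change: A[1] 24 -> 5
Changed element was NOT the old min.
  New min = min(old_min, new_val) = min(-16, 5) = -16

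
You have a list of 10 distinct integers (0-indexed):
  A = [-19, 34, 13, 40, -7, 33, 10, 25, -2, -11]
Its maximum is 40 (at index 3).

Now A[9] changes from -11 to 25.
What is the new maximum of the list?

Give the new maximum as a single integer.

Answer: 40

Derivation:
Old max = 40 (at index 3)
Change: A[9] -11 -> 25
Changed element was NOT the old max.
  New max = max(old_max, new_val) = max(40, 25) = 40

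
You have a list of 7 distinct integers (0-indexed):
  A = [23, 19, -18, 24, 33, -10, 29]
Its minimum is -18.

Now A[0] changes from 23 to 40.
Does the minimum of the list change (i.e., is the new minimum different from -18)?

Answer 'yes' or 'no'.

Answer: no

Derivation:
Old min = -18
Change: A[0] 23 -> 40
Changed element was NOT the min; min changes only if 40 < -18.
New min = -18; changed? no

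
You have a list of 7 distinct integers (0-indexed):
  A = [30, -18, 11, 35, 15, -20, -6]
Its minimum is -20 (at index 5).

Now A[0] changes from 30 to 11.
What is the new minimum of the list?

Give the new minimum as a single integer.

Answer: -20

Derivation:
Old min = -20 (at index 5)
Change: A[0] 30 -> 11
Changed element was NOT the old min.
  New min = min(old_min, new_val) = min(-20, 11) = -20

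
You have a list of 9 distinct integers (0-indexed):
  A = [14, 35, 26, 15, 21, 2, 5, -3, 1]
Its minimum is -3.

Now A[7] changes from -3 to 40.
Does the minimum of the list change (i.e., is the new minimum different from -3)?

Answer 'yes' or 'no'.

Old min = -3
Change: A[7] -3 -> 40
Changed element was the min; new min must be rechecked.
New min = 1; changed? yes

Answer: yes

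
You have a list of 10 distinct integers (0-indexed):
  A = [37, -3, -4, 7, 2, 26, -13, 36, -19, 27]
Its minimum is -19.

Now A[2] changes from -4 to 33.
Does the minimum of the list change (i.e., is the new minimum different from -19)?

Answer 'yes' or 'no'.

Answer: no

Derivation:
Old min = -19
Change: A[2] -4 -> 33
Changed element was NOT the min; min changes only if 33 < -19.
New min = -19; changed? no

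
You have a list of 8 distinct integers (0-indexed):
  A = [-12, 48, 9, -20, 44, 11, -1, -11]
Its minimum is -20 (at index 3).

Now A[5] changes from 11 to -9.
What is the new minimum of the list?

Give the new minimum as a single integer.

Old min = -20 (at index 3)
Change: A[5] 11 -> -9
Changed element was NOT the old min.
  New min = min(old_min, new_val) = min(-20, -9) = -20

Answer: -20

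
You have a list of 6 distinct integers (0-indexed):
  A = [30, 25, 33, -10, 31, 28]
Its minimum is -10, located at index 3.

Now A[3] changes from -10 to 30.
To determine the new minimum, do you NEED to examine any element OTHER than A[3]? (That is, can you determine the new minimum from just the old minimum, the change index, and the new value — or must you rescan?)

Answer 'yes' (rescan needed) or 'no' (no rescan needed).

Answer: yes

Derivation:
Old min = -10 at index 3
Change at index 3: -10 -> 30
Index 3 WAS the min and new value 30 > old min -10. Must rescan other elements to find the new min.
Needs rescan: yes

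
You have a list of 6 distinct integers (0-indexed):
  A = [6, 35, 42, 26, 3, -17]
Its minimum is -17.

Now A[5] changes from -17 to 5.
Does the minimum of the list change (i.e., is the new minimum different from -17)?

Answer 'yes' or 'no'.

Old min = -17
Change: A[5] -17 -> 5
Changed element was the min; new min must be rechecked.
New min = 3; changed? yes

Answer: yes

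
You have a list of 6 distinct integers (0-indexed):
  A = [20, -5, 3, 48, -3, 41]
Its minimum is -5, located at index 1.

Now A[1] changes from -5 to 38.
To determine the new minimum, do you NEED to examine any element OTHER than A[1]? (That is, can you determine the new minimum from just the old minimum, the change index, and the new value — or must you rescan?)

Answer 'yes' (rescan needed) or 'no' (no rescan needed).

Answer: yes

Derivation:
Old min = -5 at index 1
Change at index 1: -5 -> 38
Index 1 WAS the min and new value 38 > old min -5. Must rescan other elements to find the new min.
Needs rescan: yes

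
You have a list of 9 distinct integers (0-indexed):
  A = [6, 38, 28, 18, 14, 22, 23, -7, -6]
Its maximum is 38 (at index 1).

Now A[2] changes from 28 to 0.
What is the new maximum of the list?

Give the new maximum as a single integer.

Answer: 38

Derivation:
Old max = 38 (at index 1)
Change: A[2] 28 -> 0
Changed element was NOT the old max.
  New max = max(old_max, new_val) = max(38, 0) = 38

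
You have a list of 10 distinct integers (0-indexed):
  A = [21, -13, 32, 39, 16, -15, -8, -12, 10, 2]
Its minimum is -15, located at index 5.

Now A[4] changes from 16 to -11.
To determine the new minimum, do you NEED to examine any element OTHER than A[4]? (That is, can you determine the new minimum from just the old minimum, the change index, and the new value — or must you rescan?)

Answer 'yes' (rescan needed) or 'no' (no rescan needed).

Old min = -15 at index 5
Change at index 4: 16 -> -11
Index 4 was NOT the min. New min = min(-15, -11). No rescan of other elements needed.
Needs rescan: no

Answer: no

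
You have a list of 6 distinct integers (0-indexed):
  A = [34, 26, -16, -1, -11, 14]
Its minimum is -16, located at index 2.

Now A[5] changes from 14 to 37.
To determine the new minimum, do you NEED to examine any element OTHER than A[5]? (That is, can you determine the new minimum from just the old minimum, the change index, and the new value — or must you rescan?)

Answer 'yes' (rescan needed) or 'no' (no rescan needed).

Old min = -16 at index 2
Change at index 5: 14 -> 37
Index 5 was NOT the min. New min = min(-16, 37). No rescan of other elements needed.
Needs rescan: no

Answer: no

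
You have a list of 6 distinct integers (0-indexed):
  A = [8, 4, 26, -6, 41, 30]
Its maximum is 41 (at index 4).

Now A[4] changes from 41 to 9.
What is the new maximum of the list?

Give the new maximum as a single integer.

Old max = 41 (at index 4)
Change: A[4] 41 -> 9
Changed element WAS the max -> may need rescan.
  Max of remaining elements: 30
  New max = max(9, 30) = 30

Answer: 30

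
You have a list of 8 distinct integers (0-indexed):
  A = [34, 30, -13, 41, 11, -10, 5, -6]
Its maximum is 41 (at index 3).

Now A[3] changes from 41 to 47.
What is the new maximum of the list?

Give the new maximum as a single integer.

Old max = 41 (at index 3)
Change: A[3] 41 -> 47
Changed element WAS the max -> may need rescan.
  Max of remaining elements: 34
  New max = max(47, 34) = 47

Answer: 47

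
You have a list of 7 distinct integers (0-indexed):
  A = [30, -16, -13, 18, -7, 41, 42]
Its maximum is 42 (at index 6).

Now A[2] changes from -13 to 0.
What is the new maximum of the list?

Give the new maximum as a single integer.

Answer: 42

Derivation:
Old max = 42 (at index 6)
Change: A[2] -13 -> 0
Changed element was NOT the old max.
  New max = max(old_max, new_val) = max(42, 0) = 42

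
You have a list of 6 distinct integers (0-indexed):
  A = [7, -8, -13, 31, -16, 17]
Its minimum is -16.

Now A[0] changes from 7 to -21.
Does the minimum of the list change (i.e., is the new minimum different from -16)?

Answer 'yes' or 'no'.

Old min = -16
Change: A[0] 7 -> -21
Changed element was NOT the min; min changes only if -21 < -16.
New min = -21; changed? yes

Answer: yes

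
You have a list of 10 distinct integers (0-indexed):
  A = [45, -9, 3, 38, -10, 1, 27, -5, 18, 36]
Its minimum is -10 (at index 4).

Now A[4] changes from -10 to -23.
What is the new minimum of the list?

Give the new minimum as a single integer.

Old min = -10 (at index 4)
Change: A[4] -10 -> -23
Changed element WAS the min. Need to check: is -23 still <= all others?
  Min of remaining elements: -9
  New min = min(-23, -9) = -23

Answer: -23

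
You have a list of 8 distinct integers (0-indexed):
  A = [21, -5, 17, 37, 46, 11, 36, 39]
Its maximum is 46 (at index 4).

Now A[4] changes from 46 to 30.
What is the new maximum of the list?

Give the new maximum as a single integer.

Answer: 39

Derivation:
Old max = 46 (at index 4)
Change: A[4] 46 -> 30
Changed element WAS the max -> may need rescan.
  Max of remaining elements: 39
  New max = max(30, 39) = 39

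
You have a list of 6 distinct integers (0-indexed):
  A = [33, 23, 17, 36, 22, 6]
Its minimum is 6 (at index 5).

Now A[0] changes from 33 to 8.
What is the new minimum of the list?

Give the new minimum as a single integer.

Old min = 6 (at index 5)
Change: A[0] 33 -> 8
Changed element was NOT the old min.
  New min = min(old_min, new_val) = min(6, 8) = 6

Answer: 6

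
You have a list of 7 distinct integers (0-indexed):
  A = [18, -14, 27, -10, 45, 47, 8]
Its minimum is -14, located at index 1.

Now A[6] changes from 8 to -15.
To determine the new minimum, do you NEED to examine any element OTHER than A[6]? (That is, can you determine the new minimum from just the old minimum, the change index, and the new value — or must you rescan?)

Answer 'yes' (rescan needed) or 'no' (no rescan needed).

Answer: no

Derivation:
Old min = -14 at index 1
Change at index 6: 8 -> -15
Index 6 was NOT the min. New min = min(-14, -15). No rescan of other elements needed.
Needs rescan: no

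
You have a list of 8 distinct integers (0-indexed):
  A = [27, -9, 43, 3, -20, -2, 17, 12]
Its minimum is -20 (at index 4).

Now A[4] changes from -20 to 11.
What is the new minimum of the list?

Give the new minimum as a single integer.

Answer: -9

Derivation:
Old min = -20 (at index 4)
Change: A[4] -20 -> 11
Changed element WAS the min. Need to check: is 11 still <= all others?
  Min of remaining elements: -9
  New min = min(11, -9) = -9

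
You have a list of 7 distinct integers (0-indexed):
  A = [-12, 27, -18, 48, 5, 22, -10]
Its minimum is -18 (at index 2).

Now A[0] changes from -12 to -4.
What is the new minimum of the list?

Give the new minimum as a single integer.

Answer: -18

Derivation:
Old min = -18 (at index 2)
Change: A[0] -12 -> -4
Changed element was NOT the old min.
  New min = min(old_min, new_val) = min(-18, -4) = -18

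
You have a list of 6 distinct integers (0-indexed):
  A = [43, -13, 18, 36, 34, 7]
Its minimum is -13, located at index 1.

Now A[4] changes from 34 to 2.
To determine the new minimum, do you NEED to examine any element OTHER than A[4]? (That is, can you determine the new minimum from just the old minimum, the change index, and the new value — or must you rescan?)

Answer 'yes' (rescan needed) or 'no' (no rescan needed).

Answer: no

Derivation:
Old min = -13 at index 1
Change at index 4: 34 -> 2
Index 4 was NOT the min. New min = min(-13, 2). No rescan of other elements needed.
Needs rescan: no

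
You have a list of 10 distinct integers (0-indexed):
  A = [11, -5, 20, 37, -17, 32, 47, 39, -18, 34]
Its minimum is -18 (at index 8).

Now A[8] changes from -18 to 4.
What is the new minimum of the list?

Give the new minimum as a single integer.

Old min = -18 (at index 8)
Change: A[8] -18 -> 4
Changed element WAS the min. Need to check: is 4 still <= all others?
  Min of remaining elements: -17
  New min = min(4, -17) = -17

Answer: -17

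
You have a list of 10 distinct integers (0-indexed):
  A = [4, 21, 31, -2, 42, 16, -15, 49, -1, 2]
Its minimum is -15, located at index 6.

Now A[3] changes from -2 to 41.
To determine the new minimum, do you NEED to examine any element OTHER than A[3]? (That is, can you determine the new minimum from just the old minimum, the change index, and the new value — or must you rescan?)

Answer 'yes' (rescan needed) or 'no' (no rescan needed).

Old min = -15 at index 6
Change at index 3: -2 -> 41
Index 3 was NOT the min. New min = min(-15, 41). No rescan of other elements needed.
Needs rescan: no

Answer: no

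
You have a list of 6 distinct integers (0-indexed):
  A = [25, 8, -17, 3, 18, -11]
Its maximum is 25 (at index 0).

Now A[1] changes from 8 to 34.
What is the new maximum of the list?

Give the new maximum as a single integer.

Answer: 34

Derivation:
Old max = 25 (at index 0)
Change: A[1] 8 -> 34
Changed element was NOT the old max.
  New max = max(old_max, new_val) = max(25, 34) = 34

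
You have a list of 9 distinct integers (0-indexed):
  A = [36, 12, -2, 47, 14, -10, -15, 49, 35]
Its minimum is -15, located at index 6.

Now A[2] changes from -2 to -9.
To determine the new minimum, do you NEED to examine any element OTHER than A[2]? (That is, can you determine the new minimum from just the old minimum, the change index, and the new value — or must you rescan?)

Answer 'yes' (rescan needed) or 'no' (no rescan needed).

Old min = -15 at index 6
Change at index 2: -2 -> -9
Index 2 was NOT the min. New min = min(-15, -9). No rescan of other elements needed.
Needs rescan: no

Answer: no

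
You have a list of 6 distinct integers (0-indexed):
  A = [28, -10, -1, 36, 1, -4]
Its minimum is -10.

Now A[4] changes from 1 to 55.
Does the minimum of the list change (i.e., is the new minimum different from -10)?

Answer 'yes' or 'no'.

Old min = -10
Change: A[4] 1 -> 55
Changed element was NOT the min; min changes only if 55 < -10.
New min = -10; changed? no

Answer: no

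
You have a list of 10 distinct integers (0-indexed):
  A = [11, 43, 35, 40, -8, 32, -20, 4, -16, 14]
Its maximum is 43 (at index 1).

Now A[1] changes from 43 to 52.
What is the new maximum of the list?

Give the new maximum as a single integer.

Old max = 43 (at index 1)
Change: A[1] 43 -> 52
Changed element WAS the max -> may need rescan.
  Max of remaining elements: 40
  New max = max(52, 40) = 52

Answer: 52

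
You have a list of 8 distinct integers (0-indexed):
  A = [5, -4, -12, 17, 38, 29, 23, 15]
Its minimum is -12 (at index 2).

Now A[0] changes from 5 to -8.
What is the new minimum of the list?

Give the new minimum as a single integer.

Answer: -12

Derivation:
Old min = -12 (at index 2)
Change: A[0] 5 -> -8
Changed element was NOT the old min.
  New min = min(old_min, new_val) = min(-12, -8) = -12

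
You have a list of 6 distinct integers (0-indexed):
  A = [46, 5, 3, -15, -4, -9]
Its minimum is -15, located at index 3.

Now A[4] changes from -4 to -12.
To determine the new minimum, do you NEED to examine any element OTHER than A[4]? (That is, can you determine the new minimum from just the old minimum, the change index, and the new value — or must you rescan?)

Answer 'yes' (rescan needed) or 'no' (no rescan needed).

Old min = -15 at index 3
Change at index 4: -4 -> -12
Index 4 was NOT the min. New min = min(-15, -12). No rescan of other elements needed.
Needs rescan: no

Answer: no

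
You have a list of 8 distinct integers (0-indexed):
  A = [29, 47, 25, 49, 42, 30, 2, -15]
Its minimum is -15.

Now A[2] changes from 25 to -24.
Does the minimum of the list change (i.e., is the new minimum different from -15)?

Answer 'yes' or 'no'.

Answer: yes

Derivation:
Old min = -15
Change: A[2] 25 -> -24
Changed element was NOT the min; min changes only if -24 < -15.
New min = -24; changed? yes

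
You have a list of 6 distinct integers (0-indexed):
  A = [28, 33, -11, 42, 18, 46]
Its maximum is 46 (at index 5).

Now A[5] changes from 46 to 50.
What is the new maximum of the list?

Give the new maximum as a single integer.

Answer: 50

Derivation:
Old max = 46 (at index 5)
Change: A[5] 46 -> 50
Changed element WAS the max -> may need rescan.
  Max of remaining elements: 42
  New max = max(50, 42) = 50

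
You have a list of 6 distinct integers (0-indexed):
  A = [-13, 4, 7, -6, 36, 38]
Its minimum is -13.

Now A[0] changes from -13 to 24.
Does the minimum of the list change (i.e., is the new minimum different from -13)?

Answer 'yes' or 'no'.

Old min = -13
Change: A[0] -13 -> 24
Changed element was the min; new min must be rechecked.
New min = -6; changed? yes

Answer: yes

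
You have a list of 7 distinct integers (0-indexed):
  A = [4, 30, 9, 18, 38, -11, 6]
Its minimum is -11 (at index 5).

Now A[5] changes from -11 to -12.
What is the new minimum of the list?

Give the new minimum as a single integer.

Old min = -11 (at index 5)
Change: A[5] -11 -> -12
Changed element WAS the min. Need to check: is -12 still <= all others?
  Min of remaining elements: 4
  New min = min(-12, 4) = -12

Answer: -12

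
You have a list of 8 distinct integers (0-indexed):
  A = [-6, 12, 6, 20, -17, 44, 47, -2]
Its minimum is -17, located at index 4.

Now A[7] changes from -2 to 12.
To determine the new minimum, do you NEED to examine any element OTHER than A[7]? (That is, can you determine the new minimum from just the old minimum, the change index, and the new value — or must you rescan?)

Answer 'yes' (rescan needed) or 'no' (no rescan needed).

Answer: no

Derivation:
Old min = -17 at index 4
Change at index 7: -2 -> 12
Index 7 was NOT the min. New min = min(-17, 12). No rescan of other elements needed.
Needs rescan: no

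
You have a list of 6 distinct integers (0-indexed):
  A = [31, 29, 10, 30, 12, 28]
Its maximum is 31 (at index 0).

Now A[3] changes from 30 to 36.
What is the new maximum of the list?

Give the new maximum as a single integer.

Old max = 31 (at index 0)
Change: A[3] 30 -> 36
Changed element was NOT the old max.
  New max = max(old_max, new_val) = max(31, 36) = 36

Answer: 36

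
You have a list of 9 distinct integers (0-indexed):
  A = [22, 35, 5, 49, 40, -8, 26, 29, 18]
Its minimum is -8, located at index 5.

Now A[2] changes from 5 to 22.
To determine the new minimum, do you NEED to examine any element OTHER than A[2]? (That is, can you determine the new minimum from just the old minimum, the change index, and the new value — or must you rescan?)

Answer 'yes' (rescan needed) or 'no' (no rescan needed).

Old min = -8 at index 5
Change at index 2: 5 -> 22
Index 2 was NOT the min. New min = min(-8, 22). No rescan of other elements needed.
Needs rescan: no

Answer: no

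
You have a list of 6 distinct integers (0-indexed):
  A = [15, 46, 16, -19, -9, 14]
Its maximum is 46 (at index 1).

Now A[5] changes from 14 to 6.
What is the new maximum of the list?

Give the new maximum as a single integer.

Old max = 46 (at index 1)
Change: A[5] 14 -> 6
Changed element was NOT the old max.
  New max = max(old_max, new_val) = max(46, 6) = 46

Answer: 46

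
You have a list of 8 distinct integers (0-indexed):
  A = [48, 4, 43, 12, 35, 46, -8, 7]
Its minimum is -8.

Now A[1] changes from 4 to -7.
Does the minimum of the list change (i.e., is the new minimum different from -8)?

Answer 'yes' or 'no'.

Answer: no

Derivation:
Old min = -8
Change: A[1] 4 -> -7
Changed element was NOT the min; min changes only if -7 < -8.
New min = -8; changed? no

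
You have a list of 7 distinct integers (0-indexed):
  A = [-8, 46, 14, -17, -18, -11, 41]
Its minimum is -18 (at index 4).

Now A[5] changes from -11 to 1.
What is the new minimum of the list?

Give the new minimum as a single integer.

Answer: -18

Derivation:
Old min = -18 (at index 4)
Change: A[5] -11 -> 1
Changed element was NOT the old min.
  New min = min(old_min, new_val) = min(-18, 1) = -18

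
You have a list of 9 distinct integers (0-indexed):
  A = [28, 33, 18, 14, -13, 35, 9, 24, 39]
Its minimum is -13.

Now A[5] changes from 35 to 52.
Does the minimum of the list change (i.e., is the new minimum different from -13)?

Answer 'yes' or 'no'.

Old min = -13
Change: A[5] 35 -> 52
Changed element was NOT the min; min changes only if 52 < -13.
New min = -13; changed? no

Answer: no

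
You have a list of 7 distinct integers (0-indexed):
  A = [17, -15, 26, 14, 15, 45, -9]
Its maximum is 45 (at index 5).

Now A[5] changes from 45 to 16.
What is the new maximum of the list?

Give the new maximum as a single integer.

Answer: 26

Derivation:
Old max = 45 (at index 5)
Change: A[5] 45 -> 16
Changed element WAS the max -> may need rescan.
  Max of remaining elements: 26
  New max = max(16, 26) = 26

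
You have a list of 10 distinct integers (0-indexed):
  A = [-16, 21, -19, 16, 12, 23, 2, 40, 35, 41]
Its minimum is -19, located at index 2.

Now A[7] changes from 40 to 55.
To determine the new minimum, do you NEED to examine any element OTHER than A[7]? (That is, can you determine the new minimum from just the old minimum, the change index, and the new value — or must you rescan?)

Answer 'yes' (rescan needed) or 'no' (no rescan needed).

Answer: no

Derivation:
Old min = -19 at index 2
Change at index 7: 40 -> 55
Index 7 was NOT the min. New min = min(-19, 55). No rescan of other elements needed.
Needs rescan: no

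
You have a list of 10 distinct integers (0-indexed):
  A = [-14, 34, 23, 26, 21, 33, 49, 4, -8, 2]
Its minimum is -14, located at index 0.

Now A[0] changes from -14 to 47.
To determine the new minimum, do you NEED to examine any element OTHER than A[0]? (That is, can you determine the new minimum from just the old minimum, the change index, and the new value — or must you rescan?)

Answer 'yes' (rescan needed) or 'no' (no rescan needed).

Old min = -14 at index 0
Change at index 0: -14 -> 47
Index 0 WAS the min and new value 47 > old min -14. Must rescan other elements to find the new min.
Needs rescan: yes

Answer: yes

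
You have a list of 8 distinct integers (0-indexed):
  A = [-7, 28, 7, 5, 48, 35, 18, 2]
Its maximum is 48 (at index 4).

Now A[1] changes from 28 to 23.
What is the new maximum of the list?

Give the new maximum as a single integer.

Old max = 48 (at index 4)
Change: A[1] 28 -> 23
Changed element was NOT the old max.
  New max = max(old_max, new_val) = max(48, 23) = 48

Answer: 48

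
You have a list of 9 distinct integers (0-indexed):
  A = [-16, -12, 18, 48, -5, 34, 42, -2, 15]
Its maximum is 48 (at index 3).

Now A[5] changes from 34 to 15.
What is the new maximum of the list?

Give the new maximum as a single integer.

Answer: 48

Derivation:
Old max = 48 (at index 3)
Change: A[5] 34 -> 15
Changed element was NOT the old max.
  New max = max(old_max, new_val) = max(48, 15) = 48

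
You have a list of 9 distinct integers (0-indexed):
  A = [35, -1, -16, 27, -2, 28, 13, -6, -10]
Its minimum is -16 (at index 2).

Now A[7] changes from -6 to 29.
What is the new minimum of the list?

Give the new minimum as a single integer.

Answer: -16

Derivation:
Old min = -16 (at index 2)
Change: A[7] -6 -> 29
Changed element was NOT the old min.
  New min = min(old_min, new_val) = min(-16, 29) = -16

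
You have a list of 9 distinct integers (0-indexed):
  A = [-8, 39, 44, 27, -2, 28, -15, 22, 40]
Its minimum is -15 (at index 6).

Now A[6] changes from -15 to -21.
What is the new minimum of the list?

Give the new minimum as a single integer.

Answer: -21

Derivation:
Old min = -15 (at index 6)
Change: A[6] -15 -> -21
Changed element WAS the min. Need to check: is -21 still <= all others?
  Min of remaining elements: -8
  New min = min(-21, -8) = -21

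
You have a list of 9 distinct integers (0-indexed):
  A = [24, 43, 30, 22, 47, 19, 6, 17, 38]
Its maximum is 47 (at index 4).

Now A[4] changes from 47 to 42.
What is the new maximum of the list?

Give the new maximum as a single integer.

Answer: 43

Derivation:
Old max = 47 (at index 4)
Change: A[4] 47 -> 42
Changed element WAS the max -> may need rescan.
  Max of remaining elements: 43
  New max = max(42, 43) = 43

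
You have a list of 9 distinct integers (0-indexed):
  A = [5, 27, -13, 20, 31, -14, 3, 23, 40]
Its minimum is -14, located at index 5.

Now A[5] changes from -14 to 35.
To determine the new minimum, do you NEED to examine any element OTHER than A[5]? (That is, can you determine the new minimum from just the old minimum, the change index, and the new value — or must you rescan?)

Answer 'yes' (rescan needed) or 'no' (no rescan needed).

Answer: yes

Derivation:
Old min = -14 at index 5
Change at index 5: -14 -> 35
Index 5 WAS the min and new value 35 > old min -14. Must rescan other elements to find the new min.
Needs rescan: yes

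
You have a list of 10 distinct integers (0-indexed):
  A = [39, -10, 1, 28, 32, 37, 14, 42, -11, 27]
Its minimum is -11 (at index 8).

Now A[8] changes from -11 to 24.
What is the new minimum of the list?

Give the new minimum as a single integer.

Old min = -11 (at index 8)
Change: A[8] -11 -> 24
Changed element WAS the min. Need to check: is 24 still <= all others?
  Min of remaining elements: -10
  New min = min(24, -10) = -10

Answer: -10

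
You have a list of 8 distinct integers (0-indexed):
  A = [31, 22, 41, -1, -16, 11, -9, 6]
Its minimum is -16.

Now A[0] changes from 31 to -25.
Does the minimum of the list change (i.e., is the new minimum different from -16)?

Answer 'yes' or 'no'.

Old min = -16
Change: A[0] 31 -> -25
Changed element was NOT the min; min changes only if -25 < -16.
New min = -25; changed? yes

Answer: yes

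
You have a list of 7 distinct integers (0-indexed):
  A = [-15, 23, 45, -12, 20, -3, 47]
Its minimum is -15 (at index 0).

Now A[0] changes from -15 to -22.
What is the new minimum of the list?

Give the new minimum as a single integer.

Old min = -15 (at index 0)
Change: A[0] -15 -> -22
Changed element WAS the min. Need to check: is -22 still <= all others?
  Min of remaining elements: -12
  New min = min(-22, -12) = -22

Answer: -22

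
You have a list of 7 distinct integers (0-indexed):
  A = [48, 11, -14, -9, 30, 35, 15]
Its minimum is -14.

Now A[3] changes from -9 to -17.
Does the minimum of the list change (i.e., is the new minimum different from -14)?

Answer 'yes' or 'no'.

Answer: yes

Derivation:
Old min = -14
Change: A[3] -9 -> -17
Changed element was NOT the min; min changes only if -17 < -14.
New min = -17; changed? yes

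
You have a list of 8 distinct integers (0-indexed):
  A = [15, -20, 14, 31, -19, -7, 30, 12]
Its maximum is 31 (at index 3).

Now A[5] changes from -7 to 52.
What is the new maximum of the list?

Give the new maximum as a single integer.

Old max = 31 (at index 3)
Change: A[5] -7 -> 52
Changed element was NOT the old max.
  New max = max(old_max, new_val) = max(31, 52) = 52

Answer: 52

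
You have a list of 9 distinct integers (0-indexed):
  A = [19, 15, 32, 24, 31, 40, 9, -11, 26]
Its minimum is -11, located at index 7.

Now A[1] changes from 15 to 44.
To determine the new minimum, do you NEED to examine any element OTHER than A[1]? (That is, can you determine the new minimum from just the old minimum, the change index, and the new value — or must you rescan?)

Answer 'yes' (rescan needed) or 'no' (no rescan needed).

Old min = -11 at index 7
Change at index 1: 15 -> 44
Index 1 was NOT the min. New min = min(-11, 44). No rescan of other elements needed.
Needs rescan: no

Answer: no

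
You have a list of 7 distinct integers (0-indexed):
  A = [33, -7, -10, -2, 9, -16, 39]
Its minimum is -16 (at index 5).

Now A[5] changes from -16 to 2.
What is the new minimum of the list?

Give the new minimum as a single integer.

Answer: -10

Derivation:
Old min = -16 (at index 5)
Change: A[5] -16 -> 2
Changed element WAS the min. Need to check: is 2 still <= all others?
  Min of remaining elements: -10
  New min = min(2, -10) = -10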